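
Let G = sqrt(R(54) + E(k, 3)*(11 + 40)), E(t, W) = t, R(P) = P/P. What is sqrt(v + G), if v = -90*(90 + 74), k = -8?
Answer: sqrt(-14760 + I*sqrt(407)) ≈ 0.083 + 121.49*I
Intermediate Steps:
R(P) = 1
v = -14760 (v = -90*164 = -14760)
G = I*sqrt(407) (G = sqrt(1 - 8*(11 + 40)) = sqrt(1 - 8*51) = sqrt(1 - 408) = sqrt(-407) = I*sqrt(407) ≈ 20.174*I)
sqrt(v + G) = sqrt(-14760 + I*sqrt(407))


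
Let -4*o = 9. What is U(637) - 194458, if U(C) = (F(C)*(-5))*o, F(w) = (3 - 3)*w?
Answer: -194458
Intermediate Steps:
F(w) = 0 (F(w) = 0*w = 0)
o = -9/4 (o = -¼*9 = -9/4 ≈ -2.2500)
U(C) = 0 (U(C) = (0*(-5))*(-9/4) = 0*(-9/4) = 0)
U(637) - 194458 = 0 - 194458 = -194458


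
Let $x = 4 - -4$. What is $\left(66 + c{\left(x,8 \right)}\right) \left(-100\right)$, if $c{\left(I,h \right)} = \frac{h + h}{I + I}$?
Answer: $-6700$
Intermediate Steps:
$x = 8$ ($x = 4 + 4 = 8$)
$c{\left(I,h \right)} = \frac{h}{I}$ ($c{\left(I,h \right)} = \frac{2 h}{2 I} = 2 h \frac{1}{2 I} = \frac{h}{I}$)
$\left(66 + c{\left(x,8 \right)}\right) \left(-100\right) = \left(66 + \frac{8}{8}\right) \left(-100\right) = \left(66 + 8 \cdot \frac{1}{8}\right) \left(-100\right) = \left(66 + 1\right) \left(-100\right) = 67 \left(-100\right) = -6700$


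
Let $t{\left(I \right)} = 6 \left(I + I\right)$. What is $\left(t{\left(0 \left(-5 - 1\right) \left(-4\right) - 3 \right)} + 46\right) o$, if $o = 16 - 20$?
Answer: $-40$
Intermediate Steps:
$o = -4$
$t{\left(I \right)} = 12 I$ ($t{\left(I \right)} = 6 \cdot 2 I = 12 I$)
$\left(t{\left(0 \left(-5 - 1\right) \left(-4\right) - 3 \right)} + 46\right) o = \left(12 \left(0 \left(-5 - 1\right) \left(-4\right) - 3\right) + 46\right) \left(-4\right) = \left(12 \left(0 \left(\left(-6\right) \left(-4\right)\right) - 3\right) + 46\right) \left(-4\right) = \left(12 \left(0 \cdot 24 - 3\right) + 46\right) \left(-4\right) = \left(12 \left(0 - 3\right) + 46\right) \left(-4\right) = \left(12 \left(-3\right) + 46\right) \left(-4\right) = \left(-36 + 46\right) \left(-4\right) = 10 \left(-4\right) = -40$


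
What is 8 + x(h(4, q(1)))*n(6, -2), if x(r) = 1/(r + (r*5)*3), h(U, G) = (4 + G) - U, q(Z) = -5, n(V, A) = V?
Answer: 317/40 ≈ 7.9250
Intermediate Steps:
h(U, G) = 4 + G - U
x(r) = 1/(16*r) (x(r) = 1/(r + (5*r)*3) = 1/(r + 15*r) = 1/(16*r))
8 + x(h(4, q(1)))*n(6, -2) = 8 + (1/(16*(4 - 5 - 1*4)))*6 = 8 + (1/(16*(4 - 5 - 4)))*6 = 8 + ((1/16)/(-5))*6 = 8 + ((1/16)*(-⅕))*6 = 8 - 1/80*6 = 8 - 3/40 = 317/40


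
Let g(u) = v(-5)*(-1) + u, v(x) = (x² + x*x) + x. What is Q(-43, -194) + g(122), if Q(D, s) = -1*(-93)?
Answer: 170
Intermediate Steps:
Q(D, s) = 93
v(x) = x + 2*x² (v(x) = (x² + x²) + x = 2*x² + x = x + 2*x²)
g(u) = -45 + u (g(u) = -5*(1 + 2*(-5))*(-1) + u = -5*(1 - 10)*(-1) + u = -5*(-9)*(-1) + u = 45*(-1) + u = -45 + u)
Q(-43, -194) + g(122) = 93 + (-45 + 122) = 93 + 77 = 170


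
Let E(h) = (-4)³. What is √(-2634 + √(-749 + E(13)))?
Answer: √(-2634 + I*√813) ≈ 0.2778 + 51.323*I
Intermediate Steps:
E(h) = -64
√(-2634 + √(-749 + E(13))) = √(-2634 + √(-749 - 64)) = √(-2634 + √(-813)) = √(-2634 + I*√813)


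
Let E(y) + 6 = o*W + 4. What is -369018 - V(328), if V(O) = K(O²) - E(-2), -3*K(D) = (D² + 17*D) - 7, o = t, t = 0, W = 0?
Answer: 11575038917/3 ≈ 3.8583e+9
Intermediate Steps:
o = 0
K(D) = 7/3 - 17*D/3 - D²/3 (K(D) = -((D² + 17*D) - 7)/3 = -(-7 + D² + 17*D)/3 = 7/3 - 17*D/3 - D²/3)
E(y) = -2 (E(y) = -6 + (0*0 + 4) = -6 + (0 + 4) = -6 + 4 = -2)
V(O) = 13/3 - 17*O²/3 - O⁴/3 (V(O) = (7/3 - 17*O²/3 - O⁴/3) - 1*(-2) = (7/3 - 17*O²/3 - O⁴/3) + 2 = 13/3 - 17*O²/3 - O⁴/3)
-369018 - V(328) = -369018 - (13/3 - 17/3*328² - ⅓*328⁴) = -369018 - (13/3 - 17/3*107584 - ⅓*11574317056) = -369018 - (13/3 - 1828928/3 - 11574317056/3) = -369018 - 1*(-11576145971/3) = -369018 + 11576145971/3 = 11575038917/3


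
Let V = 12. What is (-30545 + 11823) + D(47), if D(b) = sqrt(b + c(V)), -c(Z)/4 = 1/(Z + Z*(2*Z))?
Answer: -18722 + 2*sqrt(2643)/15 ≈ -18715.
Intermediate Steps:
c(Z) = -4/(Z + 2*Z**2) (c(Z) = -4/(Z + Z*(2*Z)) = -4/(Z + 2*Z**2))
D(b) = sqrt(-1/75 + b) (D(b) = sqrt(b - 4/(12*(1 + 2*12))) = sqrt(b - 4*1/12/(1 + 24)) = sqrt(b - 4*1/12/25) = sqrt(b - 4*1/12*1/25) = sqrt(b - 1/75) = sqrt(-1/75 + b))
(-30545 + 11823) + D(47) = (-30545 + 11823) + sqrt(-3 + 225*47)/15 = -18722 + sqrt(-3 + 10575)/15 = -18722 + sqrt(10572)/15 = -18722 + (2*sqrt(2643))/15 = -18722 + 2*sqrt(2643)/15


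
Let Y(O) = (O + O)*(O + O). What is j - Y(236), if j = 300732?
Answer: 77948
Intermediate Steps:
Y(O) = 4*O² (Y(O) = (2*O)*(2*O) = 4*O²)
j - Y(236) = 300732 - 4*236² = 300732 - 4*55696 = 300732 - 1*222784 = 300732 - 222784 = 77948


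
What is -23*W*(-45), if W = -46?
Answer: -47610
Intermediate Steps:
-23*W*(-45) = -23*(-46)*(-45) = 1058*(-45) = -47610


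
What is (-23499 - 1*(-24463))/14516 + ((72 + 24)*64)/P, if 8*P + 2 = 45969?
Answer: 189450655/166814243 ≈ 1.1357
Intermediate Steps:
P = 45967/8 (P = -1/4 + (1/8)*45969 = -1/4 + 45969/8 = 45967/8 ≈ 5745.9)
(-23499 - 1*(-24463))/14516 + ((72 + 24)*64)/P = (-23499 - 1*(-24463))/14516 + ((72 + 24)*64)/(45967/8) = (-23499 + 24463)*(1/14516) + (96*64)*(8/45967) = 964*(1/14516) + 6144*(8/45967) = 241/3629 + 49152/45967 = 189450655/166814243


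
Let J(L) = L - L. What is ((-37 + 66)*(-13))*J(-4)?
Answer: 0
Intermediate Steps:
J(L) = 0
((-37 + 66)*(-13))*J(-4) = ((-37 + 66)*(-13))*0 = (29*(-13))*0 = -377*0 = 0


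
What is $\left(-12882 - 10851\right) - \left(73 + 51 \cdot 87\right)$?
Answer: $-28243$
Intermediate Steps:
$\left(-12882 - 10851\right) - \left(73 + 51 \cdot 87\right) = \left(-12882 - 10851\right) - \left(73 + 4437\right) = -23733 - 4510 = -28243$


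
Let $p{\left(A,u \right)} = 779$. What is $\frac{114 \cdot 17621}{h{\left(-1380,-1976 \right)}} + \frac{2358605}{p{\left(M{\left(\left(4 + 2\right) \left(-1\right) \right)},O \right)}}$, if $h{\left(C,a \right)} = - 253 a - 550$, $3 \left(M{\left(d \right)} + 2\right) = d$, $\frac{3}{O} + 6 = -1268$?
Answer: $\frac{589700149108}{194507731} \approx 3031.8$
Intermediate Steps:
$O = - \frac{3}{1274}$ ($O = \frac{3}{-6 - 1268} = \frac{3}{-1274} = 3 \left(- \frac{1}{1274}\right) = - \frac{3}{1274} \approx -0.0023548$)
$M{\left(d \right)} = -2 + \frac{d}{3}$
$h{\left(C,a \right)} = -550 - 253 a$ ($h{\left(C,a \right)} = - 253 a - 550 = -550 - 253 a$)
$\frac{114 \cdot 17621}{h{\left(-1380,-1976 \right)}} + \frac{2358605}{p{\left(M{\left(\left(4 + 2\right) \left(-1\right) \right)},O \right)}} = \frac{114 \cdot 17621}{-550 - -499928} + \frac{2358605}{779} = \frac{2008794}{-550 + 499928} + 2358605 \cdot \frac{1}{779} = \frac{2008794}{499378} + \frac{2358605}{779} = 2008794 \cdot \frac{1}{499378} + \frac{2358605}{779} = \frac{1004397}{249689} + \frac{2358605}{779} = \frac{589700149108}{194507731}$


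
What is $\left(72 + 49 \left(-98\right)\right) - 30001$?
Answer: $-34731$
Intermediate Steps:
$\left(72 + 49 \left(-98\right)\right) - 30001 = \left(72 - 4802\right) - 30001 = -4730 - 30001 = -34731$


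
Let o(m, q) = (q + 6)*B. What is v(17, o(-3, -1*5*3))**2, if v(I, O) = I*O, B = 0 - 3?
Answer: 210681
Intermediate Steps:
B = -3
o(m, q) = -18 - 3*q (o(m, q) = (q + 6)*(-3) = (6 + q)*(-3) = -18 - 3*q)
v(17, o(-3, -1*5*3))**2 = (17*(-18 - 3*(-1*5)*3))**2 = (17*(-18 - (-15)*3))**2 = (17*(-18 - 3*(-15)))**2 = (17*(-18 + 45))**2 = (17*27)**2 = 459**2 = 210681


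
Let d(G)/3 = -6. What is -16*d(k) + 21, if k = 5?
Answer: 309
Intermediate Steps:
d(G) = -18 (d(G) = 3*(-6) = -18)
-16*d(k) + 21 = -16*(-18) + 21 = 288 + 21 = 309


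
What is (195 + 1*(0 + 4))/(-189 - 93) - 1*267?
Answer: -75493/282 ≈ -267.71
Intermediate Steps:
(195 + 1*(0 + 4))/(-189 - 93) - 1*267 = (195 + 1*4)/(-282) - 267 = (195 + 4)*(-1/282) - 267 = 199*(-1/282) - 267 = -199/282 - 267 = -75493/282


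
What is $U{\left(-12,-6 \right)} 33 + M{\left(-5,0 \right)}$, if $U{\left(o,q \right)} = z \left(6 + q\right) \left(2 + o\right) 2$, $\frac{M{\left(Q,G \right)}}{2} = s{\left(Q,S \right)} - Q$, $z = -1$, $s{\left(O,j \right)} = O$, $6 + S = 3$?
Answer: $0$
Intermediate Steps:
$S = -3$ ($S = -6 + 3 = -3$)
$M{\left(Q,G \right)} = 0$ ($M{\left(Q,G \right)} = 2 \left(Q - Q\right) = 2 \cdot 0 = 0$)
$U{\left(o,q \right)} = - 2 \left(2 + o\right) \left(6 + q\right)$ ($U{\left(o,q \right)} = - \left(6 + q\right) \left(2 + o\right) 2 = - \left(2 + o\right) \left(6 + q\right) 2 = - 2 \left(2 + o\right) \left(6 + q\right)$)
$U{\left(-12,-6 \right)} 33 + M{\left(-5,0 \right)} = \left(-24 - -144 - -24 - \left(-24\right) \left(-6\right)\right) 33 + 0 = \left(-24 + 144 + 24 - 144\right) 33 + 0 = 0 \cdot 33 + 0 = 0 + 0 = 0$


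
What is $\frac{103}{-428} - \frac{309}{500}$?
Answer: $- \frac{22969}{26750} \approx -0.85865$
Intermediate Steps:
$\frac{103}{-428} - \frac{309}{500} = 103 \left(- \frac{1}{428}\right) - \frac{309}{500} = - \frac{103}{428} - \frac{309}{500} = - \frac{22969}{26750}$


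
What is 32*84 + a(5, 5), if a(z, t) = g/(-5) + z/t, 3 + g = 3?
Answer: 2689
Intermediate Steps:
g = 0 (g = -3 + 3 = 0)
a(z, t) = z/t (a(z, t) = 0/(-5) + z/t = 0*(-1/5) + z/t = 0 + z/t = z/t)
32*84 + a(5, 5) = 32*84 + 5/5 = 2688 + 5*(1/5) = 2688 + 1 = 2689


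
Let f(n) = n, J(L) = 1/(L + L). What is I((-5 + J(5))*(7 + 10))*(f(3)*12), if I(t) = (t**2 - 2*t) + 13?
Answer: 6406641/25 ≈ 2.5627e+5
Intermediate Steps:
J(L) = 1/(2*L)
I(t) = 13 + t**2 - 2*t
I((-5 + J(5))*(7 + 10))*(f(3)*12) = (13 + ((-5 + (1/2)/5)*(7 + 10))**2 - 2*(-5 + (1/2)/5)*(7 + 10))*(3*12) = (13 + ((-5 + (1/2)*(1/5))*17)**2 - 2*(-5 + (1/2)*(1/5))*17)*36 = (13 + ((-5 + 1/10)*17)**2 - 2*(-5 + 1/10)*17)*36 = (13 + (-49/10*17)**2 - (-49)*17/5)*36 = (13 + (-833/10)**2 - 2*(-833/10))*36 = (13 + 693889/100 + 833/5)*36 = (711849/100)*36 = 6406641/25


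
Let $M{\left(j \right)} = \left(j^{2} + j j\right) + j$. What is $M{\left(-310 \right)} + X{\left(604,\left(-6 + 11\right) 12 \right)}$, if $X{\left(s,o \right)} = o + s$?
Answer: $192554$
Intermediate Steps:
$M{\left(j \right)} = j + 2 j^{2}$ ($M{\left(j \right)} = \left(j^{2} + j^{2}\right) + j = 2 j^{2} + j = j + 2 j^{2}$)
$M{\left(-310 \right)} + X{\left(604,\left(-6 + 11\right) 12 \right)} = - 310 \left(1 + 2 \left(-310\right)\right) + \left(\left(-6 + 11\right) 12 + 604\right) = - 310 \left(1 - 620\right) + \left(5 \cdot 12 + 604\right) = \left(-310\right) \left(-619\right) + \left(60 + 604\right) = 191890 + 664 = 192554$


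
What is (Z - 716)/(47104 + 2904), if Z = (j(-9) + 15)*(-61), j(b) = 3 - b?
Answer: -2363/50008 ≈ -0.047252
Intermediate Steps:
Z = -1647 (Z = ((3 - 1*(-9)) + 15)*(-61) = ((3 + 9) + 15)*(-61) = (12 + 15)*(-61) = 27*(-61) = -1647)
(Z - 716)/(47104 + 2904) = (-1647 - 716)/(47104 + 2904) = -2363/50008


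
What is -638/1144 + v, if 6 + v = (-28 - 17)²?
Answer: 104959/52 ≈ 2018.4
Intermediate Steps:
v = 2019 (v = -6 + (-28 - 17)² = -6 + (-45)² = -6 + 2025 = 2019)
-638/1144 + v = -638/1144 + 2019 = -638*1/1144 + 2019 = -29/52 + 2019 = 104959/52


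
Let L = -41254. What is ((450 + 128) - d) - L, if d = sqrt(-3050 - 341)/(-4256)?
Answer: 41832 + I*sqrt(3391)/4256 ≈ 41832.0 + 0.013682*I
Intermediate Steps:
d = -I*sqrt(3391)/4256 (d = sqrt(-3391)*(-1/4256) = (I*sqrt(3391))*(-1/4256) = -I*sqrt(3391)/4256 ≈ -0.013682*I)
((450 + 128) - d) - L = ((450 + 128) - (-1)*I*sqrt(3391)/4256) - 1*(-41254) = (578 + I*sqrt(3391)/4256) + 41254 = 41832 + I*sqrt(3391)/4256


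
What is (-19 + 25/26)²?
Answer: 219961/676 ≈ 325.39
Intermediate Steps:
(-19 + 25/26)² = (-469/26)² = 219961/676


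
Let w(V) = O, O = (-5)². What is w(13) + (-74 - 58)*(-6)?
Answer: 817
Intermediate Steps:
O = 25
w(V) = 25
w(13) + (-74 - 58)*(-6) = 25 + (-74 - 58)*(-6) = 25 - 132*(-6) = 25 + 792 = 817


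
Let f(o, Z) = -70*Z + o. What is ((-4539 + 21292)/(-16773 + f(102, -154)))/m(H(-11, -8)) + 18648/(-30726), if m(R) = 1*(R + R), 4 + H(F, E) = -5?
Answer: -27085999/60335622 ≈ -0.44892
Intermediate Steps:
H(F, E) = -9 (H(F, E) = -4 - 5 = -9)
m(R) = 2*R (m(R) = 1*(2*R) = 2*R)
f(o, Z) = o - 70*Z
((-4539 + 21292)/(-16773 + f(102, -154)))/m(H(-11, -8)) + 18648/(-30726) = ((-4539 + 21292)/(-16773 + (102 - 70*(-154))))/((2*(-9))) + 18648/(-30726) = (16753/(-16773 + (102 + 10780)))/(-18) + 18648*(-1/30726) = (16753/(-16773 + 10882))*(-1/18) - 1036/1707 = (16753/(-5891))*(-1/18) - 1036/1707 = (16753*(-1/5891))*(-1/18) - 1036/1707 = -16753/5891*(-1/18) - 1036/1707 = 16753/106038 - 1036/1707 = -27085999/60335622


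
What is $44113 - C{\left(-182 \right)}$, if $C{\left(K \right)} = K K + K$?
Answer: $11171$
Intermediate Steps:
$C{\left(K \right)} = K + K^{2}$ ($C{\left(K \right)} = K^{2} + K = K + K^{2}$)
$44113 - C{\left(-182 \right)} = 44113 - - 182 \left(1 - 182\right) = 44113 - \left(-182\right) \left(-181\right) = 44113 - 32942 = 11171$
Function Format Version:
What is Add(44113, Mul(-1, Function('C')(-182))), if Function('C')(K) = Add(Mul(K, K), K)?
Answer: 11171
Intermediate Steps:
Function('C')(K) = Add(K, Pow(K, 2)) (Function('C')(K) = Add(Pow(K, 2), K) = Add(K, Pow(K, 2)))
Add(44113, Mul(-1, Function('C')(-182))) = Add(44113, Mul(-1, Mul(-182, Add(1, -182)))) = Add(44113, Mul(-1, Mul(-182, -181))) = Add(44113, Mul(-1, 32942)) = Add(44113, -32942) = 11171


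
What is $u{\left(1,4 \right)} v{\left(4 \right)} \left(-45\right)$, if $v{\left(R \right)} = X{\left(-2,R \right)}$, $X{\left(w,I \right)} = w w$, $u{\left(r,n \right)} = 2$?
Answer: $-360$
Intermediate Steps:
$X{\left(w,I \right)} = w^{2}$
$v{\left(R \right)} = 4$ ($v{\left(R \right)} = \left(-2\right)^{2} = 4$)
$u{\left(1,4 \right)} v{\left(4 \right)} \left(-45\right) = 2 \cdot 4 \left(-45\right) = 8 \left(-45\right) = -360$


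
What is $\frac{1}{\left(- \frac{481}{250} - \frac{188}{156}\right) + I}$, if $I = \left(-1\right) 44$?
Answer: $- \frac{9750}{459509} \approx -0.021218$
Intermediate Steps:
$I = -44$
$\frac{1}{\left(- \frac{481}{250} - \frac{188}{156}\right) + I} = \frac{1}{\left(- \frac{481}{250} - \frac{188}{156}\right) - 44} = \frac{1}{\left(\left(-481\right) \frac{1}{250} - \frac{47}{39}\right) - 44} = \frac{1}{\left(- \frac{481}{250} - \frac{47}{39}\right) - 44} = \frac{1}{- \frac{30509}{9750} - 44} = \frac{1}{- \frac{459509}{9750}} = - \frac{9750}{459509}$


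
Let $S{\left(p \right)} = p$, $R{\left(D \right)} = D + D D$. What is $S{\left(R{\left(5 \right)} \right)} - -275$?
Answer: $305$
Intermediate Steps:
$R{\left(D \right)} = D + D^{2}$
$S{\left(R{\left(5 \right)} \right)} - -275 = 5 \left(1 + 5\right) - -275 = 5 \cdot 6 + 275 = 30 + 275 = 305$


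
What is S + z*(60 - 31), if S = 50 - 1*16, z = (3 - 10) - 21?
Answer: -778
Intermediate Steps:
z = -28 (z = -7 - 21 = -28)
S = 34 (S = 50 - 16 = 34)
S + z*(60 - 31) = 34 - 28*(60 - 31) = 34 - 28*29 = 34 - 812 = -778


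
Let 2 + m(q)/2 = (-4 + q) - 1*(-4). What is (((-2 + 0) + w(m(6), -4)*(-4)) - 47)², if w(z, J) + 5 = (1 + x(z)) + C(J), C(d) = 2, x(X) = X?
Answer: 5329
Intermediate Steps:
m(q) = -4 + 2*q (m(q) = -4 + 2*((-4 + q) - 1*(-4)) = -4 + 2*((-4 + q) + 4) = -4 + 2*q)
w(z, J) = -2 + z (w(z, J) = -5 + ((1 + z) + 2) = -5 + (3 + z) = -2 + z)
(((-2 + 0) + w(m(6), -4)*(-4)) - 47)² = (((-2 + 0) + (-2 + (-4 + 2*6))*(-4)) - 47)² = ((-2 + (-2 + (-4 + 12))*(-4)) - 47)² = ((-2 + (-2 + 8)*(-4)) - 47)² = ((-2 + 6*(-4)) - 47)² = ((-2 - 24) - 47)² = (-26 - 47)² = (-73)² = 5329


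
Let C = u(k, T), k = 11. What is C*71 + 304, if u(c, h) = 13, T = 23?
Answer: 1227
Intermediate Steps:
C = 13
C*71 + 304 = 13*71 + 304 = 923 + 304 = 1227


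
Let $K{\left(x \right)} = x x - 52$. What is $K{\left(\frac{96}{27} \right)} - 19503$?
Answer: $- \frac{1582931}{81} \approx -19542.0$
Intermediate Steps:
$K{\left(x \right)} = -52 + x^{2}$ ($K{\left(x \right)} = x^{2} - 52 = -52 + x^{2}$)
$K{\left(\frac{96}{27} \right)} - 19503 = \left(-52 + \left(\frac{96}{27}\right)^{2}\right) - 19503 = \left(-52 + \left(96 \cdot \frac{1}{27}\right)^{2}\right) - 19503 = \left(-52 + \left(\frac{32}{9}\right)^{2}\right) - 19503 = \left(-52 + \frac{1024}{81}\right) - 19503 = - \frac{3188}{81} - 19503 = - \frac{1582931}{81}$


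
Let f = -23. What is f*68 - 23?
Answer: -1587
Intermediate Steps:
f*68 - 23 = -23*68 - 23 = -1564 - 23 = -1587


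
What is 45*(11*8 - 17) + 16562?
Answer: 19757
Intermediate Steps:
45*(11*8 - 17) + 16562 = 45*(88 - 17) + 16562 = 45*71 + 16562 = 3195 + 16562 = 19757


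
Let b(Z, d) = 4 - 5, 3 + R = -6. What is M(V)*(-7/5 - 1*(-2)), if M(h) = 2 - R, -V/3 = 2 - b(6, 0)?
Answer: 33/5 ≈ 6.6000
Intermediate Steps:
R = -9 (R = -3 - 6 = -9)
b(Z, d) = -1
V = -9 (V = -3*(2 - 1*(-1)) = -3*(2 + 1) = -3*3 = -9)
M(h) = 11 (M(h) = 2 - 1*(-9) = 2 + 9 = 11)
M(V)*(-7/5 - 1*(-2)) = 11*(-7/5 - 1*(-2)) = 11*(-7*⅕ + 2) = 11*(-7/5 + 2) = 11*(⅗) = 33/5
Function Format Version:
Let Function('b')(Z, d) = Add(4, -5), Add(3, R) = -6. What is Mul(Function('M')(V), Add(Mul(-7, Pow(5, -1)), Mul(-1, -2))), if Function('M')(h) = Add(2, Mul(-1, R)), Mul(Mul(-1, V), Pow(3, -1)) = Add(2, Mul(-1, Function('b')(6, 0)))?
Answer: Rational(33, 5) ≈ 6.6000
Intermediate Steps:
R = -9 (R = Add(-3, -6) = -9)
Function('b')(Z, d) = -1
V = -9 (V = Mul(-3, Add(2, Mul(-1, -1))) = Mul(-3, Add(2, 1)) = Mul(-3, 3) = -9)
Function('M')(h) = 11 (Function('M')(h) = Add(2, Mul(-1, -9)) = Add(2, 9) = 11)
Mul(Function('M')(V), Add(Mul(-7, Pow(5, -1)), Mul(-1, -2))) = Mul(11, Add(Mul(-7, Pow(5, -1)), Mul(-1, -2))) = Mul(11, Add(Mul(-7, Rational(1, 5)), 2)) = Mul(11, Add(Rational(-7, 5), 2)) = Mul(11, Rational(3, 5)) = Rational(33, 5)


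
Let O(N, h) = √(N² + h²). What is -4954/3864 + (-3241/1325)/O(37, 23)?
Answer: -2477/1932 - 3241*√1898/2514850 ≈ -1.3382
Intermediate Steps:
-4954/3864 + (-3241/1325)/O(37, 23) = -4954/3864 + (-3241/1325)/(√(37² + 23²)) = -4954*1/3864 + (-3241*1/1325)/(√(1369 + 529)) = -2477/1932 - 3241*√1898/1898/1325 = -2477/1932 - 3241*√1898/2514850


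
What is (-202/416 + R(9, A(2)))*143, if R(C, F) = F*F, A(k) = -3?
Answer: 19481/16 ≈ 1217.6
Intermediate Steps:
R(C, F) = F**2
(-202/416 + R(9, A(2)))*143 = (-202/416 + (-3)**2)*143 = (-202*1/416 + 9)*143 = (-101/208 + 9)*143 = (1771/208)*143 = 19481/16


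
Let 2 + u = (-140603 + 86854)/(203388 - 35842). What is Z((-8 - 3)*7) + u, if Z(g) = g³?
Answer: -76490666859/167546 ≈ -4.5654e+5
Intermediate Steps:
u = -388841/167546 (u = -2 + (-140603 + 86854)/(203388 - 35842) = -2 - 53749/167546 = -388841/167546 ≈ -2.3208)
Z((-8 - 3)*7) + u = ((-8 - 3)*7)³ - 388841/167546 = (-11*7)³ - 388841/167546 = (-77)³ - 388841/167546 = -456533 - 388841/167546 = -76490666859/167546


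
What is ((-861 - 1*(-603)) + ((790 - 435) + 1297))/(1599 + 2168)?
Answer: 1394/3767 ≈ 0.37006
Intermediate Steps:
((-861 - 1*(-603)) + ((790 - 435) + 1297))/(1599 + 2168) = ((-861 + 603) + (355 + 1297))/3767 = (-258 + 1652)*(1/3767) = 1394*(1/3767) = 1394/3767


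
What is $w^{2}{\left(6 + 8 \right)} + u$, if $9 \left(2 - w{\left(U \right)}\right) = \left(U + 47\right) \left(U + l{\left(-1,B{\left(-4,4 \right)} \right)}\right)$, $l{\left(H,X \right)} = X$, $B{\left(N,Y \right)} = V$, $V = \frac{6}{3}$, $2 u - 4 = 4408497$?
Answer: $\frac{358924109}{162} \approx 2.2156 \cdot 10^{6}$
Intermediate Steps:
$u = \frac{4408501}{2}$ ($u = 2 + \frac{1}{2} \cdot 4408497 = 2 + \frac{4408497}{2} = \frac{4408501}{2} \approx 2.2043 \cdot 10^{6}$)
$V = 2$ ($V = 6 \cdot \frac{1}{3} = 2$)
$B{\left(N,Y \right)} = 2$
$w{\left(U \right)} = 2 - \frac{\left(2 + U\right) \left(47 + U\right)}{9}$ ($w{\left(U \right)} = 2 - \frac{\left(U + 47\right) \left(U + 2\right)}{9} = 2 - \frac{\left(47 + U\right) \left(2 + U\right)}{9} = 2 - \frac{\left(2 + U\right) \left(47 + U\right)}{9}$)
$w^{2}{\left(6 + 8 \right)} + u = \left(- \frac{76}{9} - \frac{49 \left(6 + 8\right)}{9} - \frac{\left(6 + 8\right)^{2}}{9}\right)^{2} + \frac{4408501}{2} = \left(- \frac{76}{9} - \frac{686}{9} - \frac{14^{2}}{9}\right)^{2} + \frac{4408501}{2} = \left(- \frac{76}{9} - \frac{686}{9} - \frac{196}{9}\right)^{2} + \frac{4408501}{2} = \left(- \frac{958}{9}\right)^{2} + \frac{4408501}{2} = \frac{917764}{81} + \frac{4408501}{2} = \frac{358924109}{162}$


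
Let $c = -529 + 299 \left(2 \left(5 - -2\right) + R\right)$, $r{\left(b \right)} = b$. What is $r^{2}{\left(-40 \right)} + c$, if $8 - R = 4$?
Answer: $6453$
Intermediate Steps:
$R = 4$ ($R = 8 - 4 = 4$)
$c = 4853$ ($c = -529 + 299 \left(2 \left(5 - -2\right) + 4\right) = -529 + 299 \left(2 \left(5 + 2\right) + 4\right) = -529 + 299 \left(2 \cdot 7 + 4\right) = -529 + 299 \left(14 + 4\right) = -529 + 299 \cdot 18 = -529 + 5382 = 4853$)
$r^{2}{\left(-40 \right)} + c = \left(-40\right)^{2} + 4853 = 1600 + 4853 = 6453$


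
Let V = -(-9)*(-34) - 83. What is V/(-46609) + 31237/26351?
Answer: 1466175872/1228193759 ≈ 1.1938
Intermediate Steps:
V = -389 (V = -9*34 - 83 = -306 - 83 = -389)
V/(-46609) + 31237/26351 = -389/(-46609) + 31237/26351 = -389*(-1/46609) + 31237*(1/26351) = 389/46609 + 31237/26351 = 1466175872/1228193759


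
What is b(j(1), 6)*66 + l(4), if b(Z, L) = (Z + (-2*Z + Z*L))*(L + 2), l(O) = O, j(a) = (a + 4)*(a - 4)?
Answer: -39596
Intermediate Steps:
j(a) = (-4 + a)*(4 + a) (j(a) = (4 + a)*(-4 + a) = (-4 + a)*(4 + a))
b(Z, L) = (2 + L)*(-Z + L*Z) (b(Z, L) = (Z + (-2*Z + L*Z))*(2 + L) = (-Z + L*Z)*(2 + L) = (2 + L)*(-Z + L*Z))
b(j(1), 6)*66 + l(4) = ((-16 + 1²)*(-2 + 6 + 6²))*66 + 4 = ((-16 + 1)*(-2 + 6 + 36))*66 + 4 = -15*40*66 + 4 = -600*66 + 4 = -39600 + 4 = -39596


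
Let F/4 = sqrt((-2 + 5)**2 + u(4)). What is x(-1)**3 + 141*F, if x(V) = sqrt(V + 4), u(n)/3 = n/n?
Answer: 1131*sqrt(3) ≈ 1958.9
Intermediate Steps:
u(n) = 3 (u(n) = 3*(n/n) = 3*1 = 3)
x(V) = sqrt(4 + V)
F = 8*sqrt(3) (F = 4*sqrt((-2 + 5)**2 + 3) = 4*sqrt(3**2 + 3) = 4*sqrt(9 + 3) = 4*sqrt(12) = 4*(2*sqrt(3)) = 8*sqrt(3) ≈ 13.856)
x(-1)**3 + 141*F = (sqrt(4 - 1))**3 + 141*(8*sqrt(3)) = (sqrt(3))**3 + 1128*sqrt(3) = 3*sqrt(3) + 1128*sqrt(3) = 1131*sqrt(3)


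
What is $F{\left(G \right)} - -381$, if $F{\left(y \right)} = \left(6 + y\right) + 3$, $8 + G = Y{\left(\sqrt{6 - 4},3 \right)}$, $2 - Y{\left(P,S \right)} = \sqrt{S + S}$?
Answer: $384 - \sqrt{6} \approx 381.55$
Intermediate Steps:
$Y{\left(P,S \right)} = 2 - \sqrt{2} \sqrt{S}$ ($Y{\left(P,S \right)} = 2 - \sqrt{S + S} = 2 - \sqrt{2 S} = 2 - \sqrt{2} \sqrt{S}$)
$G = -6 - \sqrt{6}$ ($G = -8 + \left(2 - \sqrt{2} \sqrt{3}\right) = -8 + \left(2 - \sqrt{6}\right) = -6 - \sqrt{6} \approx -8.4495$)
$F{\left(y \right)} = 9 + y$
$F{\left(G \right)} - -381 = \left(9 - \left(6 + \sqrt{6}\right)\right) - -381 = \left(3 - \sqrt{6}\right) + 381 = 384 - \sqrt{6}$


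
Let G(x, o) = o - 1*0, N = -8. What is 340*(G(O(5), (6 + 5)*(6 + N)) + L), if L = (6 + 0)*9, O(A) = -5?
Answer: 10880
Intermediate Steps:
G(x, o) = o (G(x, o) = o + 0 = o)
L = 54 (L = 6*9 = 54)
340*(G(O(5), (6 + 5)*(6 + N)) + L) = 340*((6 + 5)*(6 - 8) + 54) = 340*(11*(-2) + 54) = 340*(-22 + 54) = 340*32 = 10880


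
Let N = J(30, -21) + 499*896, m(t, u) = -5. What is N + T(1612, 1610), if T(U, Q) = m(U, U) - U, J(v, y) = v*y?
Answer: 444857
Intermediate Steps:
T(U, Q) = -5 - U
N = 446474 (N = 30*(-21) + 499*896 = -630 + 447104 = 446474)
N + T(1612, 1610) = 446474 + (-5 - 1*1612) = 446474 + (-5 - 1612) = 446474 - 1617 = 444857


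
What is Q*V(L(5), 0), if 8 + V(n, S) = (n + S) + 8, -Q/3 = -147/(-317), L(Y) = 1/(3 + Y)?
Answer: -441/2536 ≈ -0.17390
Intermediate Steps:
Q = -441/317 (Q = -(-441)/(-317) = -(-441)*(-1)/317 = -3*147/317 = -441/317 ≈ -1.3912)
V(n, S) = S + n (V(n, S) = -8 + ((n + S) + 8) = -8 + ((S + n) + 8) = -8 + (8 + S + n) = S + n)
Q*V(L(5), 0) = -441*(0 + 1/(3 + 5))/317 = -441*(0 + 1/8)/317 = -441/317*1/8 = -441/2536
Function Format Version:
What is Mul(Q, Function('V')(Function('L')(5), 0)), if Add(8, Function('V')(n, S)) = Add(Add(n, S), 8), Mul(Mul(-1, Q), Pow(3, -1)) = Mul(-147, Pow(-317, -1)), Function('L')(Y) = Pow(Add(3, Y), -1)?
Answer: Rational(-441, 2536) ≈ -0.17390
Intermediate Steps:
Q = Rational(-441, 317) (Q = Mul(-3, Mul(-147, Pow(-317, -1))) = Mul(-3, Mul(-147, Rational(-1, 317))) = Mul(-3, Rational(147, 317)) = Rational(-441, 317) ≈ -1.3912)
Function('V')(n, S) = Add(S, n) (Function('V')(n, S) = Add(-8, Add(Add(n, S), 8)) = Add(-8, Add(Add(S, n), 8)) = Add(-8, Add(8, S, n)) = Add(S, n))
Mul(Q, Function('V')(Function('L')(5), 0)) = Mul(Rational(-441, 317), Add(0, Pow(Add(3, 5), -1))) = Mul(Rational(-441, 317), Add(0, Pow(8, -1))) = Mul(Rational(-441, 317), Add(0, Rational(1, 8))) = Mul(Rational(-441, 317), Rational(1, 8)) = Rational(-441, 2536)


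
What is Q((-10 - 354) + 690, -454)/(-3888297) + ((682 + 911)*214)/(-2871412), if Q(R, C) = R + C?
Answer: -11230175281/94617819198 ≈ -0.11869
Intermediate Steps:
Q(R, C) = C + R
Q((-10 - 354) + 690, -454)/(-3888297) + ((682 + 911)*214)/(-2871412) = (-454 + ((-10 - 354) + 690))/(-3888297) + ((682 + 911)*214)/(-2871412) = (-454 + (-364 + 690))*(-1/3888297) + (1593*214)*(-1/2871412) = (-454 + 326)*(-1/3888297) + 340902*(-1/2871412) = -128*(-1/3888297) - 2889/24334 = 128/3888297 - 2889/24334 = -11230175281/94617819198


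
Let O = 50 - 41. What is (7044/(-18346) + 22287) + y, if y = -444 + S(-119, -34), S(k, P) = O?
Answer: 200444874/9173 ≈ 21852.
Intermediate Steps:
O = 9
S(k, P) = 9
y = -435 (y = -444 + 9 = -435)
(7044/(-18346) + 22287) + y = (7044/(-18346) + 22287) - 435 = (7044*(-1/18346) + 22287) - 435 = (-3522/9173 + 22287) - 435 = 204435129/9173 - 435 = 200444874/9173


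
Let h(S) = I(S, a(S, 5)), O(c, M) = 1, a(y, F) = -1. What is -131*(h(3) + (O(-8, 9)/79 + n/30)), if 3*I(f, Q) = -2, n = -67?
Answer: 298811/790 ≈ 378.24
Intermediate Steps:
I(f, Q) = -⅔ (I(f, Q) = (⅓)*(-2) = -⅔)
h(S) = -⅔
-131*(h(3) + (O(-8, 9)/79 + n/30)) = -131*(-⅔ + (1/79 - 67/30)) = -131*(-⅔ - 5263/2370) = -131*(-2281/790) = 298811/790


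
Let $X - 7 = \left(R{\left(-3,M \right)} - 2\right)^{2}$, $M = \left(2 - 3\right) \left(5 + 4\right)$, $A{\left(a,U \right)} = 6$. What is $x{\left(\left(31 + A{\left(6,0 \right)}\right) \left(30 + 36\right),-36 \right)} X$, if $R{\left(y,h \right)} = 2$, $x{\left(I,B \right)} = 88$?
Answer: $616$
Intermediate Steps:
$M = -9$ ($M = \left(-1\right) 9 = -9$)
$X = 7$ ($X = 7 + \left(2 - 2\right)^{2} = 7 + 0^{2} = 7 + 0 = 7$)
$x{\left(\left(31 + A{\left(6,0 \right)}\right) \left(30 + 36\right),-36 \right)} X = 88 \cdot 7 = 616$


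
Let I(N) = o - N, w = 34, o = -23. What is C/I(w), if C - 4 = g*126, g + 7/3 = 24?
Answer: -2734/57 ≈ -47.965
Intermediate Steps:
I(N) = -23 - N
g = 65/3 (g = -7/3 + 24 = 65/3 ≈ 21.667)
C = 2734 (C = 4 + (65/3)*126 = 4 + 2730 = 2734)
C/I(w) = 2734/(-23 - 1*34) = 2734/(-23 - 34) = 2734/(-57) = 2734*(-1/57) = -2734/57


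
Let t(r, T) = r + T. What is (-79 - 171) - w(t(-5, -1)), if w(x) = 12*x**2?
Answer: -682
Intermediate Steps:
t(r, T) = T + r
(-79 - 171) - w(t(-5, -1)) = (-79 - 171) - 12*(-1 - 5)**2 = -250 - 12*(-6)**2 = -250 - 12*36 = -250 - 1*432 = -250 - 432 = -682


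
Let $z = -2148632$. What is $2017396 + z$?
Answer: $-131236$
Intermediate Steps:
$2017396 + z = 2017396 - 2148632 = -131236$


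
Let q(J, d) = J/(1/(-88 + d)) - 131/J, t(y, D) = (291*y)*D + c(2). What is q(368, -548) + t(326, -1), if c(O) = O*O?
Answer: -121039011/368 ≈ -3.2891e+5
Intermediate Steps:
c(O) = O²
t(y, D) = 4 + 291*D*y (t(y, D) = (291*y)*D + 2² = 291*D*y + 4 = 4 + 291*D*y)
q(J, d) = -131/J + J*(-88 + d) (q(J, d) = J*(-88 + d) - 131/J = -131/J + J*(-88 + d))
q(368, -548) + t(326, -1) = (-131 + 368²*(-88 - 548))/368 + (4 + 291*(-1)*326) = (-131 + 135424*(-636))/368 + (4 - 94866) = (-131 - 86129664)/368 - 94862 = (1/368)*(-86129795) - 94862 = -86129795/368 - 94862 = -121039011/368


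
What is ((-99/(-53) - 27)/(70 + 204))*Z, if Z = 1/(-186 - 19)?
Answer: 666/1488505 ≈ 0.00044743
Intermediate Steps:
Z = -1/205 (Z = 1/(-205) = -1/205 ≈ -0.0048781)
((-99/(-53) - 27)/(70 + 204))*Z = ((-99/(-53) - 27)/(70 + 204))*(-1/205) = ((-99*(-1/53) - 27)/274)*(-1/205) = ((99/53 - 27)*(1/274))*(-1/205) = -1332/53*1/274*(-1/205) = -666/7261*(-1/205) = 666/1488505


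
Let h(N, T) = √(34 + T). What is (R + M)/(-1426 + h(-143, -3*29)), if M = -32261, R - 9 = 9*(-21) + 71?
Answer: 15386540/677843 + 10790*I*√53/677843 ≈ 22.699 + 0.11589*I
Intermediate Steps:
R = -109 (R = 9 + (9*(-21) + 71) = 9 + (-189 + 71) = 9 - 118 = -109)
(R + M)/(-1426 + h(-143, -3*29)) = (-109 - 32261)/(-1426 + √(34 - 3*29)) = -32370/(-1426 + √(34 - 87)) = -32370/(-1426 + √(-53)) = -32370/(-1426 + I*√53)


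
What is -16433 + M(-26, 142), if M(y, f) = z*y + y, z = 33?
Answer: -17317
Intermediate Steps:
M(y, f) = 34*y (M(y, f) = 33*y + y = 34*y)
-16433 + M(-26, 142) = -16433 + 34*(-26) = -16433 - 884 = -17317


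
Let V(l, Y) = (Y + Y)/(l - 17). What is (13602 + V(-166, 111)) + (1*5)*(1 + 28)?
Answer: 838493/61 ≈ 13746.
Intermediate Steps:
V(l, Y) = 2*Y/(-17 + l) (V(l, Y) = (2*Y)/(-17 + l) = 2*Y/(-17 + l))
(13602 + V(-166, 111)) + (1*5)*(1 + 28) = (13602 + 2*111/(-17 - 166)) + (1*5)*(1 + 28) = (13602 + 2*111/(-183)) + 5*29 = (13602 + 2*111*(-1/183)) + 145 = (13602 - 74/61) + 145 = 829648/61 + 145 = 838493/61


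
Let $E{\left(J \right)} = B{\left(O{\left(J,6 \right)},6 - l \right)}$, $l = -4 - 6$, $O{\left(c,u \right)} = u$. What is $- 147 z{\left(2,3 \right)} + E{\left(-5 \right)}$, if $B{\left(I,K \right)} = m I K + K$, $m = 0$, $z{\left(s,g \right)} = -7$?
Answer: $1045$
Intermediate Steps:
$l = -10$ ($l = -4 - 6 = -10$)
$B{\left(I,K \right)} = K$ ($B{\left(I,K \right)} = 0 I K + K = 0 K + K = 0 + K = K$)
$E{\left(J \right)} = 16$ ($E{\left(J \right)} = 6 - -10 = 6 + 10 = 16$)
$- 147 z{\left(2,3 \right)} + E{\left(-5 \right)} = \left(-147\right) \left(-7\right) + 16 = 1029 + 16 = 1045$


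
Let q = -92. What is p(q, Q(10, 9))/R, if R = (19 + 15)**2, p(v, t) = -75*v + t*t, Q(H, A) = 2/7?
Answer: 84526/14161 ≈ 5.9689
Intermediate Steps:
Q(H, A) = 2/7 (Q(H, A) = 2*(1/7) = 2/7)
p(v, t) = t**2 - 75*v (p(v, t) = -75*v + t**2 = t**2 - 75*v)
R = 1156 (R = 34**2 = 1156)
p(q, Q(10, 9))/R = ((2/7)**2 - 75*(-92))/1156 = (4/49 + 6900)*(1/1156) = (338104/49)*(1/1156) = 84526/14161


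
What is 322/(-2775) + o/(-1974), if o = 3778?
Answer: -1853263/912975 ≈ -2.0299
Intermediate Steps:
322/(-2775) + o/(-1974) = 322/(-2775) + 3778/(-1974) = 322*(-1/2775) + 3778*(-1/1974) = -322/2775 - 1889/987 = -1853263/912975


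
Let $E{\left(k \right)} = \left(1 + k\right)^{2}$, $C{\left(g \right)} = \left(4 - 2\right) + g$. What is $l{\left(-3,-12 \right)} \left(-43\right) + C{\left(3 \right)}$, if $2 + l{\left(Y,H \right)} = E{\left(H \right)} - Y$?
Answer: $-5241$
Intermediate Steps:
$C{\left(g \right)} = 2 + g$
$l{\left(Y,H \right)} = -2 + \left(1 + H\right)^{2} - Y$ ($l{\left(Y,H \right)} = -2 - \left(Y - \left(1 + H\right)^{2}\right) = -2 + \left(1 + H\right)^{2} - Y$)
$l{\left(-3,-12 \right)} \left(-43\right) + C{\left(3 \right)} = \left(-2 + \left(1 - 12\right)^{2} - -3\right) \left(-43\right) + \left(2 + 3\right) = \left(-2 + \left(-11\right)^{2} + 3\right) \left(-43\right) + 5 = \left(-2 + 121 + 3\right) \left(-43\right) + 5 = 122 \left(-43\right) + 5 = -5246 + 5 = -5241$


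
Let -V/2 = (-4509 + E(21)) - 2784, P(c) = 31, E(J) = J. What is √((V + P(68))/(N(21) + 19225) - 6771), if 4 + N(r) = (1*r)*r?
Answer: I*√2617343052474/19662 ≈ 82.282*I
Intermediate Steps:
N(r) = -4 + r² (N(r) = -4 + (1*r)*r = -4 + r*r = -4 + r²)
V = 14544 (V = -2*((-4509 + 21) - 2784) = -2*(-4488 - 2784) = -2*(-7272) = 14544)
√((V + P(68))/(N(21) + 19225) - 6771) = √((14544 + 31)/((-4 + 21²) + 19225) - 6771) = √(14575/((-4 + 441) + 19225) - 6771) = √(14575/(437 + 19225) - 6771) = √(14575/19662 - 6771) = √(-133116827/19662) = I*√2617343052474/19662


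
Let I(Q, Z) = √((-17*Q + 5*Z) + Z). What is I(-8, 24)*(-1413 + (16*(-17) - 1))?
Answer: -3372*√70 ≈ -28212.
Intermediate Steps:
I(Q, Z) = √(-17*Q + 6*Z)
I(-8, 24)*(-1413 + (16*(-17) - 1)) = √(-17*(-8) + 6*24)*(-1413 + (16*(-17) - 1)) = √(136 + 144)*(-1413 + (-272 - 1)) = √280*(-1413 - 273) = (2*√70)*(-1686) = -3372*√70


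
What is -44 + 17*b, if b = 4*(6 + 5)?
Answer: 704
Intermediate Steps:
b = 44 (b = 4*11 = 44)
-44 + 17*b = -44 + 17*44 = -44 + 748 = 704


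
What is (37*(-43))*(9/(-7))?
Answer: 14319/7 ≈ 2045.6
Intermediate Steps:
(37*(-43))*(9/(-7)) = -14319*(-1)/7 = -1591*(-9/7) = 14319/7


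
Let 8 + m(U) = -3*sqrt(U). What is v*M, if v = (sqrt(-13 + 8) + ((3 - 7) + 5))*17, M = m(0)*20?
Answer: -2720 - 2720*I*sqrt(5) ≈ -2720.0 - 6082.1*I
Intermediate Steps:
m(U) = -8 - 3*sqrt(U)
M = -160 (M = (-8 - 3*sqrt(0))*20 = (-8 - 3*0)*20 = (-8 + 0)*20 = -8*20 = -160)
v = 17 + 17*I*sqrt(5) (v = (sqrt(-5) + (-4 + 5))*17 = (I*sqrt(5) + 1)*17 = (1 + I*sqrt(5))*17 = 17 + 17*I*sqrt(5) ≈ 17.0 + 38.013*I)
v*M = (17 + 17*I*sqrt(5))*(-160) = -2720 - 2720*I*sqrt(5)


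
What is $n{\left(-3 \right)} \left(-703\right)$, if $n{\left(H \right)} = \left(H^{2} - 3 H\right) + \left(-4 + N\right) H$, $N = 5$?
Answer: $-10545$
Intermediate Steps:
$n{\left(H \right)} = H^{2} - 2 H$ ($n{\left(H \right)} = \left(H^{2} - 3 H\right) + \left(-4 + 5\right) H = \left(H^{2} - 3 H\right) + 1 H = \left(H^{2} - 3 H\right) + H = H^{2} - 2 H$)
$n{\left(-3 \right)} \left(-703\right) = - 3 \left(-2 - 3\right) \left(-703\right) = \left(-3\right) \left(-5\right) \left(-703\right) = 15 \left(-703\right) = -10545$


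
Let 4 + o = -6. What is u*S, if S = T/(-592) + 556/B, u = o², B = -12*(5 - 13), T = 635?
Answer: 209525/444 ≈ 471.90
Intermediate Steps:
o = -10 (o = -4 - 6 = -10)
B = 96 (B = -12*(-8) = 96)
u = 100 (u = (-10)² = 100)
S = 8381/1776 (S = 635/(-592) + 556/96 = 635*(-1/592) + 556*(1/96) = -635/592 + 139/24 = 8381/1776 ≈ 4.7190)
u*S = 100*(8381/1776) = 209525/444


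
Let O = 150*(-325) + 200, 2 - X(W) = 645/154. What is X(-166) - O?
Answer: 7476363/154 ≈ 48548.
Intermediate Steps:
X(W) = -337/154 (X(W) = 2 - 645/154 = -337/154)
O = -48550 (O = -48750 + 200 = -48550)
X(-166) - O = -337/154 - 1*(-48550) = -337/154 + 48550 = 7476363/154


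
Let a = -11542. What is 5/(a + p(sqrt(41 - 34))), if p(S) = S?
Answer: -57710/133217757 - 5*sqrt(7)/133217757 ≈ -0.00043330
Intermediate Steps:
5/(a + p(sqrt(41 - 34))) = 5/(-11542 + sqrt(41 - 34)) = 5/(-11542 + sqrt(7))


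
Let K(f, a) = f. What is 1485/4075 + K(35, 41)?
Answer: 28822/815 ≈ 35.364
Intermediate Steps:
1485/4075 + K(35, 41) = 1485/4075 + 35 = 1485*(1/4075) + 35 = 297/815 + 35 = 28822/815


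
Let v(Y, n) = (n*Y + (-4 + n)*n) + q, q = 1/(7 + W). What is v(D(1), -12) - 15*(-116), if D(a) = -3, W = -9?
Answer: 3935/2 ≈ 1967.5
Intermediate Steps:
q = -½ (q = 1/(7 - 9) = 1/(-2) = -½ ≈ -0.50000)
v(Y, n) = -½ + Y*n + n*(-4 + n) (v(Y, n) = (n*Y + (-4 + n)*n) - ½ = (Y*n + n*(-4 + n)) - ½ = -½ + Y*n + n*(-4 + n))
v(D(1), -12) - 15*(-116) = (-½ + (-12)² - 4*(-12) - 3*(-12)) - 15*(-116) = (-½ + 144 + 48 + 36) + 1740 = 455/2 + 1740 = 3935/2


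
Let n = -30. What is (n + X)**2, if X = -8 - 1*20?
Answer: 3364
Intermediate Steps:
X = -28 (X = -8 - 20 = -28)
(n + X)**2 = (-30 - 28)**2 = (-58)**2 = 3364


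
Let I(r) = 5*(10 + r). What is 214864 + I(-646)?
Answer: 211684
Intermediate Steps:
I(r) = 50 + 5*r
214864 + I(-646) = 214864 + (50 + 5*(-646)) = 214864 + (50 - 3230) = 214864 - 3180 = 211684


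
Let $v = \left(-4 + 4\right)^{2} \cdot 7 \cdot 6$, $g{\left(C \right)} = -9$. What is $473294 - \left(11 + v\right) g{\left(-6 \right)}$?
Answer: $473393$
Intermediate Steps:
$v = 0$ ($v = 0^{2} \cdot 7 \cdot 6 = 0 \cdot 7 \cdot 6 = 0 \cdot 6 = 0$)
$473294 - \left(11 + v\right) g{\left(-6 \right)} = 473294 - \left(11 + 0\right) \left(-9\right) = 473294 - 11 \left(-9\right) = 473294 - -99 = 473294 + 99 = 473393$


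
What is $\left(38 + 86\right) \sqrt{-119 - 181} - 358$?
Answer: $-358 + 1240 i \sqrt{3} \approx -358.0 + 2147.7 i$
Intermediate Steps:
$\left(38 + 86\right) \sqrt{-119 - 181} - 358 = 124 \sqrt{-300} - 358 = 124 \cdot 10 i \sqrt{3} - 358 = 1240 i \sqrt{3} - 358 = -358 + 1240 i \sqrt{3}$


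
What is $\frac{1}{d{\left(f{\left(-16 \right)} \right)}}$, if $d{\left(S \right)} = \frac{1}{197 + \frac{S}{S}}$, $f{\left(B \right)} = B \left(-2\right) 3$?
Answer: $198$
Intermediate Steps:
$f{\left(B \right)} = - 6 B$ ($f{\left(B \right)} = - 2 B 3 = - 6 B$)
$d{\left(S \right)} = \frac{1}{198}$ ($d{\left(S \right)} = \frac{1}{197 + 1} = \frac{1}{198}$)
$\frac{1}{d{\left(f{\left(-16 \right)} \right)}} = \frac{1}{\frac{1}{198}} = 198$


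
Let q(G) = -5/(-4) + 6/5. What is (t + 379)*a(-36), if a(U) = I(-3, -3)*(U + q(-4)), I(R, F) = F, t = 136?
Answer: 207339/4 ≈ 51835.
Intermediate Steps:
q(G) = 49/20 (q(G) = -5*(-¼) + 6*(⅕) = 5/4 + 6/5 = 49/20)
a(U) = -147/20 - 3*U (a(U) = -3*(U + 49/20) = -3*(49/20 + U) = -147/20 - 3*U)
(t + 379)*a(-36) = (136 + 379)*(-147/20 - 3*(-36)) = 515*(-147/20 + 108) = 515*(2013/20) = 207339/4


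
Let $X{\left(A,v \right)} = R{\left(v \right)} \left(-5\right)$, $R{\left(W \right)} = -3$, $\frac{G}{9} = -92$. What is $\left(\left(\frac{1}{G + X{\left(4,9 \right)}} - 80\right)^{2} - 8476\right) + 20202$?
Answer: $\frac{11980854175}{660969} \approx 18126.0$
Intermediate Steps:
$G = -828$ ($G = 9 \left(-92\right) = -828$)
$X{\left(A,v \right)} = 15$ ($X{\left(A,v \right)} = \left(-3\right) \left(-5\right) = 15$)
$\left(\left(\frac{1}{G + X{\left(4,9 \right)}} - 80\right)^{2} - 8476\right) + 20202 = \left(\left(\frac{1}{-828 + 15} - 80\right)^{2} - 8476\right) + 20202 = \left(\left(\frac{1}{-813} - 80\right)^{2} - 8476\right) + 20202 = \left(\left(- \frac{1}{813} - 80\right)^{2} - 8476\right) + 20202 = \left(\left(- \frac{65041}{813}\right)^{2} - 8476\right) + 20202 = \left(\frac{4230331681}{660969} - 8476\right) + 20202 = - \frac{1372041563}{660969} + 20202 = \frac{11980854175}{660969}$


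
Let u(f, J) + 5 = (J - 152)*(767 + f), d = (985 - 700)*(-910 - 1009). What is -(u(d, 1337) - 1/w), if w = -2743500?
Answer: 1775553103747499/2743500 ≈ 6.4719e+8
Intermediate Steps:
d = -546915 (d = 285*(-1919) = -546915)
u(f, J) = -5 + (-152 + J)*(767 + f) (u(f, J) = -5 + (J - 152)*(767 + f) = -5 + (-152 + J)*(767 + f))
-(u(d, 1337) - 1/w) = -((-116589 - 152*(-546915) + 767*1337 + 1337*(-546915)) - 1/(-2743500)) = -((-116589 + 83131080 + 1025479 - 731225355) - 1*(-1/2743500)) = -(-647185385 + 1/2743500) = -1*(-1775553103747499/2743500) = 1775553103747499/2743500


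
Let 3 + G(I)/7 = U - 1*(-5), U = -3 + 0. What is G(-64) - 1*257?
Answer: -264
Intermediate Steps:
U = -3
G(I) = -7 (G(I) = -21 + 7*(-3 - 1*(-5)) = -21 + 7*(-3 + 5) = -21 + 7*2 = -21 + 14 = -7)
G(-64) - 1*257 = -7 - 1*257 = -7 - 257 = -264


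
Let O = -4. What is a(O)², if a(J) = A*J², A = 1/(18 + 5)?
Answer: 256/529 ≈ 0.48393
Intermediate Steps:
A = 1/23 ≈ 0.043478
a(J) = J²/23
a(O)² = ((1/23)*(-4)²)² = ((1/23)*16)² = (16/23)² = 256/529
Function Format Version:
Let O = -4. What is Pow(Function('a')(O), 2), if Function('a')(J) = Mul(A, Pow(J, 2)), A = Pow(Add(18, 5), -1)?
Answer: Rational(256, 529) ≈ 0.48393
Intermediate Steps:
A = Rational(1, 23) (A = Pow(23, -1) = Rational(1, 23) ≈ 0.043478)
Function('a')(J) = Mul(Rational(1, 23), Pow(J, 2))
Pow(Function('a')(O), 2) = Pow(Mul(Rational(1, 23), Pow(-4, 2)), 2) = Pow(Mul(Rational(1, 23), 16), 2) = Pow(Rational(16, 23), 2) = Rational(256, 529)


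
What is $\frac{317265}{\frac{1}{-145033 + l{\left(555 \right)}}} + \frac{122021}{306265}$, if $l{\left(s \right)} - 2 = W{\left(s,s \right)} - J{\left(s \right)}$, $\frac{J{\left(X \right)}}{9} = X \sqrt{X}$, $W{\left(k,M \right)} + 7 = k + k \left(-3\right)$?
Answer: $- \frac{14200786863181279}{306265} - 1584738675 \sqrt{555} \approx -8.3702 \cdot 10^{10}$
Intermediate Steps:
$W{\left(k,M \right)} = -7 - 2 k$ ($W{\left(k,M \right)} = -7 + \left(k + k \left(-3\right)\right) = -7 + \left(k - 3 k\right) = -7 - 2 k$)
$J{\left(X \right)} = 9 X^{\frac{3}{2}}$ ($J{\left(X \right)} = 9 X \sqrt{X} = 9 X^{\frac{3}{2}}$)
$l{\left(s \right)} = -5 - 9 s^{\frac{3}{2}} - 2 s$ ($l{\left(s \right)} = 2 - \left(7 + 2 s + 9 s^{\frac{3}{2}}\right) = -5 - 9 s^{\frac{3}{2}} - 2 s$)
$\frac{317265}{\frac{1}{-145033 + l{\left(555 \right)}}} + \frac{122021}{306265} = \frac{317265}{\frac{1}{-145033 - \left(1115 + 4995 \sqrt{555}\right)}} + \frac{122021}{306265} = \frac{317265}{\frac{1}{-146148 - 4995 \sqrt{555}}} + \frac{122021}{306265} = 317265 \left(-146148 - 4995 \sqrt{555}\right) + \frac{122021}{306265} = \left(-46367645220 - 1584738675 \sqrt{555}\right) + \frac{122021}{306265} = - \frac{14200786863181279}{306265} - 1584738675 \sqrt{555}$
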